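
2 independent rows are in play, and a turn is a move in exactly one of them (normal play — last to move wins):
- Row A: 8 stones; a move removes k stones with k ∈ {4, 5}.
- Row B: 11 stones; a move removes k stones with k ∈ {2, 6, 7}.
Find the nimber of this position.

Build the Grundy sequence for row A with g(k) = mex{g(k−s) : s ∈ {4, 5}, s ≤ k}:
k:     0  1  2  3  4  5  6  7  8
g(k):  0  0  0  0  1  1  1  1  2
So g(8) = 2.
Build the Grundy sequence for row B with g(k) = mex{g(k−s) : s ∈ {2, 6, 7}, s ≤ k}:
k:     0  1  2  3  4  5  6  7  8  9 10 11
g(k):  0  0  1  1  0  0  1  1  2  0  3  1
So g(11) = 1.
By the Sprague-Grundy theorem, the Grundy value of a sum of independent games is the XOR of the component values.
Combined value = 2 ⊕ 1 = 3.

3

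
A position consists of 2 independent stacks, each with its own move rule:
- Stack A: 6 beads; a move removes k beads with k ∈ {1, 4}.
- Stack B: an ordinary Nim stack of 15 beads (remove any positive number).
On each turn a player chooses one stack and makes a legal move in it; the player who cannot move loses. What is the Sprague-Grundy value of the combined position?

Grundy values for stack A (subtraction set {1, 4}):
k:     0  1  2  3  4  5  6
g(k):  0  1  0  1  2  0  1
So g(6) = 1.
Stack B is a plain Nim stack of size 15, so its Grundy value is 15.
By the Sprague-Grundy theorem, the Grundy value of a sum of independent games is the XOR of the component values.
Combined value = 1 ⊕ 15 = 14.

14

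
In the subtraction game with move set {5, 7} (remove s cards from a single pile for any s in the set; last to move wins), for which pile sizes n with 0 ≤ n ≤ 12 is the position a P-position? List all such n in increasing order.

0, 1, 2, 3, 4, 12

Grundy values for subtraction set {5, 7}:
g(0) = mex{} = 0
g(1) = mex{} = 0
g(2) = mex{} = 0
g(3) = mex{} = 0
g(4) = mex{} = 0
g(5) = mex{0} = 1
g(6) = mex{0} = 1
g(7) = mex{0} = 1
g(8) = mex{0} = 1
g(9) = mex{0} = 1
g(10) = mex{0,1} = 2
g(11) = mex{0,1} = 2
g(12) = mex{1} = 0
The P-positions (g = 0) in 0..12 are 0, 1, 2, 3, 4, 12.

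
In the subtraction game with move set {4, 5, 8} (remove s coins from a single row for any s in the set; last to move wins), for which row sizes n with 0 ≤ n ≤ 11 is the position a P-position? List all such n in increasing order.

0, 1, 2, 3

Build the Grundy sequence with g(k) = mex{g(k−s) : s ∈ {4, 5, 8}, s ≤ k}:
g(0) = mex{} = 0
g(1) = mex{} = 0
g(2) = mex{} = 0
g(3) = mex{} = 0
g(4) = mex{0} = 1
g(5) = mex{0} = 1
g(6) = mex{0} = 1
g(7) = mex{0} = 1
g(8) = mex{0,1} = 2
g(9) = mex{0,1} = 2
g(10) = mex{0,1} = 2
g(11) = mex{0,1} = 2
The P-positions (g = 0) in 0..11 are 0, 1, 2, 3.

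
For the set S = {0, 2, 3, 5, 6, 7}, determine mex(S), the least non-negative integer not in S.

1

0 is in the set but 1 is not, so the mex is 1.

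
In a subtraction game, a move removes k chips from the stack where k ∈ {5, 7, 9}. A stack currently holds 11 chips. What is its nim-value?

Compute g(0), g(1), … for moves {5, 7, 9}:
k:     0  1  2  3  4  5  6  7  8  9 10 11
g(k):  0  0  0  0  0  1  1  1  1  1  2  2
So g(11) = 2.

2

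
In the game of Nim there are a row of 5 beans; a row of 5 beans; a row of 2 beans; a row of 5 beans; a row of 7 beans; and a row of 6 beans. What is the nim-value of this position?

6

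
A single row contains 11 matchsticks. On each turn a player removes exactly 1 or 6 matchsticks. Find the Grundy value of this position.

0

Build the Grundy sequence with g(k) = mex{g(k−s) : s ∈ {1, 6}, s ≤ k}:
k:     0  1  2  3  4  5  6  7  8  9 10 11
g(k):  0  1  0  1  0  1  2  0  1  0  1  0
So g(11) = 0.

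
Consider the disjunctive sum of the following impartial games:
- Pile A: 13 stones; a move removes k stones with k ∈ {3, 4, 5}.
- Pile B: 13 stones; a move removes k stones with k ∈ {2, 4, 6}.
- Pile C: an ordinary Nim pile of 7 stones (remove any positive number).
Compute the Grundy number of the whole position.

Build the Grundy sequence for pile A with g(k) = mex{g(k−s) : s ∈ {3, 4, 5}, s ≤ k}:
k:     0  1  2  3  4  5  6  7  8  9 10 11 12 13
g(k):  0  0  0  1  1  1  2  2  0  0  0  1  1  1
So g(13) = 1.
Build the Grundy sequence for pile B with g(k) = mex{g(k−s) : s ∈ {2, 4, 6}, s ≤ k}:
g(0) = mex{} = 0
g(1) = mex{} = 0
g(2) = mex{0} = 1
g(3) = mex{0} = 1
g(4) = mex{0,1} = 2
g(5) = mex{0,1} = 2
g(6) = mex{0,1,2} = 3
g(7) = mex{0,1,2} = 3
g(8) = mex{1,2,3} = 0
g(9) = mex{1,2,3} = 0
g(10) = mex{0,2,3} = 1
g(11) = mex{0,2,3} = 1
g(12) = mex{0,1,3} = 2
g(13) = mex{0,1,3} = 2
So g(13) = 2.
Pile C is a plain Nim pile of size 7, so its Grundy value is 7.
The value of a disjunctive sum is the nim-sum of the parts.
Combined value = 1 ⊕ 2 ⊕ 7 = 4.

4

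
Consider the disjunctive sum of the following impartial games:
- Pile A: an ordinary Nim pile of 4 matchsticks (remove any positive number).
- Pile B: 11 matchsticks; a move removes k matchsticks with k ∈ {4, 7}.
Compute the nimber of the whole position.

Pile A is a plain Nim pile of size 4, so its Grundy value is 4.
Build the Grundy sequence for pile B with g(k) = mex{g(k−s) : s ∈ {4, 7}, s ≤ k}:
k:     0  1  2  3  4  5  6  7  8  9 10 11
g(k):  0  0  0  0  1  1  1  1  2  2  2  0
So g(11) = 0.
By the Sprague-Grundy theorem, the Grundy value of a sum of independent games is the XOR of the component values.
Combined value = 4 XOR 0 = 4.

4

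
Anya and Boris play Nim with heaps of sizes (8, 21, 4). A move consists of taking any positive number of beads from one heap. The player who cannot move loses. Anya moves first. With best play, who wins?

Anya wins

Write each in binary and XOR column by column:
  01000  (8)
  10101  (21)
  00100  (4)
  -----
  11001  (25)
The nim-sum is 25 ≠ 0, so this is an N-position: the player to move can win; Anya has a winning move.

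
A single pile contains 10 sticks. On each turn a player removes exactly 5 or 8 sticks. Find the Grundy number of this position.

Compute g(0), g(1), … for moves {5, 8}:
k:     0  1  2  3  4  5  6  7  8  9 10
g(k):  0  0  0  0  0  1  1  1  1  1  2
So g(10) = 2.

2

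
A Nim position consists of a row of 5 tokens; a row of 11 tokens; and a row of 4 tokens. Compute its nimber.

10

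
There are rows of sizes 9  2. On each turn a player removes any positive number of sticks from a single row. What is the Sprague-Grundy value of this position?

Bitwise XOR of the heap sizes:
  1001  (9)
  0010  (2)
  ----
  1011  (11)

11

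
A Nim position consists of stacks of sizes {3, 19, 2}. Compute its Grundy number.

18

In binary:
  00011  (3)
  10011  (19)
  00010  (2)
  -----
  10010  (18)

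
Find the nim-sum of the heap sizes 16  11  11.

Compute the nim-sum pairwise:
16 XOR 11 = 27
27 XOR 11 = 16

16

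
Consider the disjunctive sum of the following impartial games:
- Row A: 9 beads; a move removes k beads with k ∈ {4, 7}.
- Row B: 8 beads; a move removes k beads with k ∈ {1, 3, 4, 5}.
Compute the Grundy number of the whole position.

Grundy values for row A (subtraction set {4, 7}):
k:     0  1  2  3  4  5  6  7  8  9
g(k):  0  0  0  0  1  1  1  1  2  2
So g(9) = 2.
For row B, compute g(0), g(1), … with moves {1, 3, 4, 5}:
g(0) = mex{} = 0
g(1) = mex{0} = 1
g(2) = mex{1} = 0
g(3) = mex{0} = 1
g(4) = mex{0,1} = 2
g(5) = mex{0,1,2} = 3
g(6) = mex{0,1,3} = 2
g(7) = mex{0,1,2} = 3
g(8) = mex{1,2,3} = 0
So g(8) = 0.
The value of a disjunctive sum is the nim-sum of the parts.
Combined value = 2 XOR 0 = 2.

2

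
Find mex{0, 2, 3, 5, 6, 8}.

1

0 is in the set but 1 is not, so the mex is 1.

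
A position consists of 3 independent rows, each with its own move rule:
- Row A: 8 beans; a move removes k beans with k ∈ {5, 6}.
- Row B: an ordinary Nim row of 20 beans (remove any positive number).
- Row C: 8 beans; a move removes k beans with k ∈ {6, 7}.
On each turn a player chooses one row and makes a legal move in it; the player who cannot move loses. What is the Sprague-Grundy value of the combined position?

20

Grundy values for row A (subtraction set {5, 6}):
g(0) = mex{} = 0
g(1) = mex{} = 0
g(2) = mex{} = 0
g(3) = mex{} = 0
g(4) = mex{} = 0
g(5) = mex{0} = 1
g(6) = mex{0} = 1
g(7) = mex{0} = 1
g(8) = mex{0} = 1
So g(8) = 1.
Row B is a plain Nim row of size 20, so its Grundy value is 20.
For row C, compute g(0), g(1), … with moves {6, 7}:
g(0) = mex{} = 0
g(1) = mex{} = 0
g(2) = mex{} = 0
g(3) = mex{} = 0
g(4) = mex{} = 0
g(5) = mex{} = 0
g(6) = mex{0} = 1
g(7) = mex{0} = 1
g(8) = mex{0} = 1
So g(8) = 1.
The value of a disjunctive sum is the nim-sum of the parts.
Combined value = 1 XOR 20 XOR 1 = 20.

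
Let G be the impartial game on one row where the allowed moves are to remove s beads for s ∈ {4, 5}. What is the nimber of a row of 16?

1

Compute g(0), g(1), … for moves {4, 5}:
k:     0  1  2  3  4  5  6  7  8  9 10 11 12 13 14 15 16
g(k):  0  0  0  0  1  1  1  1  2  0  0  0  0  1  1  1  1
So g(16) = 1.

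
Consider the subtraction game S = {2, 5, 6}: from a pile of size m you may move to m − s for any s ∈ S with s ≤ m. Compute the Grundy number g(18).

3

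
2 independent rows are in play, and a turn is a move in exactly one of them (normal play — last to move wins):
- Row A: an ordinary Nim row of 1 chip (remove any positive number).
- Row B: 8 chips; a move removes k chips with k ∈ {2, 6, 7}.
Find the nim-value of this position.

3

Row A is a plain Nim row of size 1, so its Grundy value is 1.
For row B, compute g(0), g(1), … with moves {2, 6, 7}:
g(0) = mex{} = 0
g(1) = mex{} = 0
g(2) = mex{0} = 1
g(3) = mex{0} = 1
g(4) = mex{1} = 0
g(5) = mex{1} = 0
g(6) = mex{0} = 1
g(7) = mex{0} = 1
g(8) = mex{0,1} = 2
So g(8) = 2.
The value of a disjunctive sum is the nim-sum of the parts.
Combined value = 1 ⊕ 2 = 3.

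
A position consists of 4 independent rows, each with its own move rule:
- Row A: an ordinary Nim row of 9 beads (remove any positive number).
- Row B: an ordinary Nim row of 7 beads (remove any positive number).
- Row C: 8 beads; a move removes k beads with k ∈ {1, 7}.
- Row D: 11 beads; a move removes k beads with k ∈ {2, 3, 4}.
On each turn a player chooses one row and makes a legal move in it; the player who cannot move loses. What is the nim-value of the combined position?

12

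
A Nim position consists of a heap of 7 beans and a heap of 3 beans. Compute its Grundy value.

Compute the nim-sum pairwise:
7 ^ 3 = 4

4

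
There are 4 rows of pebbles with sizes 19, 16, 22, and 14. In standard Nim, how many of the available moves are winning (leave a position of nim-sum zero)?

3

Nim-sum: 19 ^ 16 ^ 22 ^ 14 = 27.
The overall nim-sum is X = 27. A row of size p has a winning move iff p XOR X < p (reduce it to p XOR X).
  19: 19 XOR 27 = 8 < 19 — winning move (to 8).
  16: 16 XOR 27 = 11 < 16 — winning move (to 11).
  22: 22 XOR 27 = 13 < 22 — winning move (to 13).
  14: 14 XOR 27 = 21 ≥ 14 — no move.
That gives 3 winning moves.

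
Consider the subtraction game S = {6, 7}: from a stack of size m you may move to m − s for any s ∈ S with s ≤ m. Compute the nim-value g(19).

Compute g(0), g(1), … for moves {6, 7}:
k:     0  1  2  3  4  5  6  7  8  9 10 11 12 13 14 15 16 17 18 19
g(k):  0  0  0  0  0  0  1  1  1  1  1  1  2  0  0  0  0  0  0  1
So g(19) = 1.

1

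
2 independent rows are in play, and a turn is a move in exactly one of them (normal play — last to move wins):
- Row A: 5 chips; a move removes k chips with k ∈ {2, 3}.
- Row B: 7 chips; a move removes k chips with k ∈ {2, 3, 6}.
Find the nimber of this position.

Grundy values for row A (subtraction set {2, 3}):
k:     0  1  2  3  4  5
g(k):  0  0  1  1  2  0
So g(5) = 0.
For row B, compute g(0), g(1), … with moves {2, 3, 6}:
k:     0  1  2  3  4  5  6  7
g(k):  0  0  1  1  2  0  3  1
So g(7) = 1.
The value of a disjunctive sum is the nim-sum of the parts.
Combined value = 0 XOR 1 = 1.

1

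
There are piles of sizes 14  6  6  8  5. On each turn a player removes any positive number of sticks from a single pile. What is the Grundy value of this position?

Write each in binary and XOR column by column:
  1110  (14)
  0110  (6)
  0110  (6)
  1000  (8)
  0101  (5)
  ----
  0011  (3)

3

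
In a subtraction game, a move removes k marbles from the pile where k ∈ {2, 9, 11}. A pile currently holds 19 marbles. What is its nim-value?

Compute g(0), g(1), … for moves {2, 9, 11}:
k:     0  1  2  3  4  5  6  7  8  9 10 11 12 13 14 15 16 17 18 19
g(k):  0  0  1  1  0  0  1  1  0  2  1  3  2  2  3  3  2  2  0  3
So g(19) = 3.

3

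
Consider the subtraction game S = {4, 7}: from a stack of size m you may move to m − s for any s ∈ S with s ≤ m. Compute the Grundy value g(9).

2

Build the Grundy sequence with g(k) = mex{g(k−s) : s ∈ {4, 7}, s ≤ k}:
g(0) = mex{} = 0
g(1) = mex{} = 0
g(2) = mex{} = 0
g(3) = mex{} = 0
g(4) = mex{0} = 1
g(5) = mex{0} = 1
g(6) = mex{0} = 1
g(7) = mex{0} = 1
g(8) = mex{0,1} = 2
g(9) = mex{0,1} = 2
So g(9) = 2.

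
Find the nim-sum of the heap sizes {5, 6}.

3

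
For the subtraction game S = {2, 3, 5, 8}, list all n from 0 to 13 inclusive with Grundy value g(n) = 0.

0, 1, 7, 11

Build the Grundy sequence with g(k) = mex{g(k−s) : s ∈ {2, 3, 5, 8}, s ≤ k}:
k:     0  1  2  3  4  5  6  7  8  9 10 11 12 13
g(k):  0  0  1  1  2  2  3  0  4  1  3  0  4  1
The P-positions (g = 0) in 0..13 are 0, 1, 7, 11.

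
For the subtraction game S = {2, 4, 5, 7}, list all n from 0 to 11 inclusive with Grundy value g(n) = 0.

0, 1, 9, 10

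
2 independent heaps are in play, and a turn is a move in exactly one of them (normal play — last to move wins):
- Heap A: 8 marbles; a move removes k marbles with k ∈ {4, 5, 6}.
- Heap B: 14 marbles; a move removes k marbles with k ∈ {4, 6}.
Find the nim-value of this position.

Build the Grundy sequence for heap A with g(k) = mex{g(k−s) : s ∈ {4, 5, 6}, s ≤ k}:
k:     0  1  2  3  4  5  6  7  8
g(k):  0  0  0  0  1  1  1  1  2
So g(8) = 2.
For heap B, compute g(0), g(1), … with moves {4, 6}:
k:     0  1  2  3  4  5  6  7  8  9 10 11 12 13 14
g(k):  0  0  0  0  1  1  1  1  2  2  0  0  0  0  1
So g(14) = 1.
The value of a disjunctive sum is the nim-sum of the parts.
Combined value = 2 ⊕ 1 = 3.

3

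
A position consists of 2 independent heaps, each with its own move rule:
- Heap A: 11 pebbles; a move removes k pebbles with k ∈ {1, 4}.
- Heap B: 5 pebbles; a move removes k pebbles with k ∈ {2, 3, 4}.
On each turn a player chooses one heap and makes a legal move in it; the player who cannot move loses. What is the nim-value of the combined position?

3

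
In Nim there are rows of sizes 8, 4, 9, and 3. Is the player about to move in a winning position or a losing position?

Winning position

Compute the nim-sum pairwise:
8 ^ 4 = 12
12 ^ 9 = 5
5 ^ 3 = 6
The nim-sum is 6 ≠ 0, so this is an N-position: the player to move can win.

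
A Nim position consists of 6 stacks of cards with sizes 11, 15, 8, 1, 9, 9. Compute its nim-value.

13

Write each in binary and XOR column by column:
  1011  (11)
  1111  (15)
  1000  (8)
  0001  (1)
  1001  (9)
  1001  (9)
  ----
  1101  (13)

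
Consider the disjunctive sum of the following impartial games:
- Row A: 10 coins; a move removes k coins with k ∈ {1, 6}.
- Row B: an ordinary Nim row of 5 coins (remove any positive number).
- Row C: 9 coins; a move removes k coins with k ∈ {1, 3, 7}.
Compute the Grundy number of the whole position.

Build the Grundy sequence for row A with g(k) = mex{g(k−s) : s ∈ {1, 6}, s ≤ k}:
k:     0  1  2  3  4  5  6  7  8  9 10
g(k):  0  1  0  1  0  1  2  0  1  0  1
So g(10) = 1.
Row B is a plain Nim row of size 5, so its Grundy value is 5.
Grundy values for row C (subtraction set {1, 3, 7}):
g(0) = mex{} = 0
g(1) = mex{0} = 1
g(2) = mex{1} = 0
g(3) = mex{0} = 1
g(4) = mex{1} = 0
g(5) = mex{0} = 1
g(6) = mex{1} = 0
g(7) = mex{0} = 1
g(8) = mex{1} = 0
g(9) = mex{0} = 1
So g(9) = 1.
By the Sprague-Grundy theorem, the Grundy value of a sum of independent games is the XOR of the component values.
Combined value = 1 XOR 5 XOR 1 = 5.

5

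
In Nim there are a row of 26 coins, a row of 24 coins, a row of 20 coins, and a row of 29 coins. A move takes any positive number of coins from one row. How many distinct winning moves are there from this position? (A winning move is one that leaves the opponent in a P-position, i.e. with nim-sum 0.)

3

Compute the nim-sum pairwise:
26 ^ 24 = 2
2 ^ 20 = 22
22 ^ 29 = 11
The overall nim-sum is X = 11. A row of size p has a winning move iff p XOR X < p (reduce it to p XOR X).
  26: 26 XOR 11 = 17 < 26 — winning move (to 17).
  24: 24 XOR 11 = 19 < 24 — winning move (to 19).
  20: 20 XOR 11 = 31 ≥ 20 — no move.
  29: 29 XOR 11 = 22 < 29 — winning move (to 22).
That gives 3 winning moves.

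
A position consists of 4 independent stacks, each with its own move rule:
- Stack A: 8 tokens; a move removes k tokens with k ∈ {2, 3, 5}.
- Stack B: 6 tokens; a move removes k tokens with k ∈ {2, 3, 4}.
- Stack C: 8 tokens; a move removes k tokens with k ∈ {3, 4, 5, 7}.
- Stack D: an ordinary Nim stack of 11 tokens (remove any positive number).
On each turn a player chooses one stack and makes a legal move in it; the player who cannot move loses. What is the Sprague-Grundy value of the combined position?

9

Build the Grundy sequence for stack A with g(k) = mex{g(k−s) : s ∈ {2, 3, 5}, s ≤ k}:
k:     0  1  2  3  4  5  6  7  8
g(k):  0  0  1  1  2  2  3  0  0
So g(8) = 0.
Build the Grundy sequence for stack B with g(k) = mex{g(k−s) : s ∈ {2, 3, 4}, s ≤ k}:
g(0) = mex{} = 0
g(1) = mex{} = 0
g(2) = mex{0} = 1
g(3) = mex{0} = 1
g(4) = mex{0,1} = 2
g(5) = mex{0,1} = 2
g(6) = mex{1,2} = 0
So g(6) = 0.
Grundy values for stack C (subtraction set {3, 4, 5, 7}):
k:     0  1  2  3  4  5  6  7  8
g(k):  0  0  0  1  1  1  2  2  2
So g(8) = 2.
Stack D is a plain Nim stack of size 11, so its Grundy value is 11.
By the Sprague-Grundy theorem, the Grundy value of a sum of independent games is the XOR of the component values.
Combined value = 0 ⊕ 0 ⊕ 2 ⊕ 11 = 9.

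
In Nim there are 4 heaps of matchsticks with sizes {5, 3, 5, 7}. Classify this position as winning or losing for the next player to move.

Winning position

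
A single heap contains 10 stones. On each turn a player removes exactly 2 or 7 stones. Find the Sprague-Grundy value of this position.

0

Compute g(0), g(1), … for moves {2, 7}:
k:     0  1  2  3  4  5  6  7  8  9 10
g(k):  0  0  1  1  0  0  1  1  2  0  0
So g(10) = 0.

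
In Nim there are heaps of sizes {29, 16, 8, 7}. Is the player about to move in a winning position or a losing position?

Write each in binary and XOR column by column:
  11101  (29)
  10000  (16)
  01000  (8)
  00111  (7)
  -----
  00010  (2)
The nim-sum is 2 ≠ 0, so this is an N-position: the player to move can win.

Winning position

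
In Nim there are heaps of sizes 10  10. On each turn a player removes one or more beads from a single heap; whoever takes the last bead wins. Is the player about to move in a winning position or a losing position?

Losing position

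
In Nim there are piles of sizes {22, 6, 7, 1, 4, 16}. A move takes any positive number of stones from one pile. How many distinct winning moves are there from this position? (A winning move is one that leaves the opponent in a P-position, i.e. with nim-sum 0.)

3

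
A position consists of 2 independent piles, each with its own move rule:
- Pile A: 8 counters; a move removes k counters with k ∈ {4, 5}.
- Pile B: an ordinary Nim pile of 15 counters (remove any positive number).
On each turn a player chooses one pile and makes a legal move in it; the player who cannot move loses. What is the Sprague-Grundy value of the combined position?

Grundy values for pile A (subtraction set {4, 5}):
k:     0  1  2  3  4  5  6  7  8
g(k):  0  0  0  0  1  1  1  1  2
So g(8) = 2.
Pile B is a plain Nim pile of size 15, so its Grundy value is 15.
By the Sprague-Grundy theorem, the Grundy value of a sum of independent games is the XOR of the component values.
Combined value = 2 XOR 15 = 13.

13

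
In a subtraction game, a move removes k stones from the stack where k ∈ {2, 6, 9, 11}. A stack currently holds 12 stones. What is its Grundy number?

2

Compute g(0), g(1), … for moves {2, 6, 9, 11}:
k:     0  1  2  3  4  5  6  7  8  9 10 11 12
g(k):  0  0  1  1  0  0  1  1  0  2  1  3  2
So g(12) = 2.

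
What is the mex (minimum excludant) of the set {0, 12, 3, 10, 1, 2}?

4

The values 0, 1, 2, 3 are all present; 4 is the first non-negative integer missing from the set.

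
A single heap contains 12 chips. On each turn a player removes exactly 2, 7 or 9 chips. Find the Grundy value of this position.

Grundy values for subtraction set {2, 7, 9}:
g(0) = mex{} = 0
g(1) = mex{} = 0
g(2) = mex{0} = 1
g(3) = mex{0} = 1
g(4) = mex{1} = 0
g(5) = mex{1} = 0
g(6) = mex{0} = 1
g(7) = mex{0} = 1
g(8) = mex{0,1} = 2
g(9) = mex{0,1} = 2
g(10) = mex{0,1,2} = 3
g(11) = mex{0,1,2} = 3
g(12) = mex{0,1,3} = 2
So g(12) = 2.

2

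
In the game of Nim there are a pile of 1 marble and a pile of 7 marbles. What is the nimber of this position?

Compute the nim-sum pairwise:
1 ⊕ 7 = 6

6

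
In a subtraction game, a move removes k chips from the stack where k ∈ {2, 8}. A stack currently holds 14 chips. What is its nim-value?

0

Grundy values for subtraction set {2, 8}:
k:     0  1  2  3  4  5  6  7  8  9 10 11 12 13 14
g(k):  0  0  1  1  0  0  1  1  2  2  0  0  1  1  0
So g(14) = 0.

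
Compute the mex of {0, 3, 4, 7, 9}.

1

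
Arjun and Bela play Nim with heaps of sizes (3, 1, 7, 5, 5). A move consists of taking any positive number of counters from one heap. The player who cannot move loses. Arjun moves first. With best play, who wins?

Arjun wins

Nim-sum: 3 ^ 1 ^ 7 ^ 5 ^ 5 = 5.
The nim-sum is 5 ≠ 0, so this is an N-position: the player to move can win; Arjun has a winning move.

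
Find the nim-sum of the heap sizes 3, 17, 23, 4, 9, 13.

Nim-sum: 3 ^ 17 ^ 23 ^ 4 ^ 9 ^ 13 = 5.

5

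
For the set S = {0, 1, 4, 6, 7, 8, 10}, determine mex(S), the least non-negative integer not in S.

The values 0, 1 are all present; 2 is the first non-negative integer missing from the set.

2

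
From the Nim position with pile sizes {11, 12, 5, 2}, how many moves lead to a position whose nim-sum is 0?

Nim-sum: 11 ⊕ 12 ⊕ 5 ⊕ 2 = 0.
The nim-sum is already 0, so every move leaves a nonzero nim-sum — there are no winning moves.

0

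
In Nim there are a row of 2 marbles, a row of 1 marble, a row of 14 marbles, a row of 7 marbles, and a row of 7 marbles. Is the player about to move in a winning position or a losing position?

Bitwise XOR of the heap sizes:
  0010  (2)
  0001  (1)
  1110  (14)
  0111  (7)
  0111  (7)
  ----
  1101  (13)
The nim-sum is 13 ≠ 0, so this is an N-position: the player to move can win.

Winning position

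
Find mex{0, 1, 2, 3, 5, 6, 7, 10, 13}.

The values 0, 1, 2, 3 are all present; 4 is the first non-negative integer missing from the set.

4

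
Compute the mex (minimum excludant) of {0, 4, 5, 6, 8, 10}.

0 is in the set but 1 is not, so the mex is 1.

1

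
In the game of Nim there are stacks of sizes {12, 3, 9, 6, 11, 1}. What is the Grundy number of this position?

10

In binary:
  1100  (12)
  0011  (3)
  1001  (9)
  0110  (6)
  1011  (11)
  0001  (1)
  ----
  1010  (10)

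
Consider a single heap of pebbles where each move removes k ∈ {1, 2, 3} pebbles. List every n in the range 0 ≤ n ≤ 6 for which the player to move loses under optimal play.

0, 4

Compute g(0), g(1), … for moves {1, 2, 3}:
g(0) = mex{} = 0
g(1) = mex{0} = 1
g(2) = mex{0,1} = 2
g(3) = mex{0,1,2} = 3
g(4) = mex{1,2,3} = 0
g(5) = mex{0,2,3} = 1
g(6) = mex{0,1,3} = 2
The P-positions (g = 0) in 0..6 are 0, 4.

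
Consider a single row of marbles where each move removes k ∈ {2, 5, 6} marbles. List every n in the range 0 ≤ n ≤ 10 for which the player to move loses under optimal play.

Build the Grundy sequence with g(k) = mex{g(k−s) : s ∈ {2, 5, 6}, s ≤ k}:
g(0) = mex{} = 0
g(1) = mex{} = 0
g(2) = mex{0} = 1
g(3) = mex{0} = 1
g(4) = mex{1} = 0
g(5) = mex{0,1} = 2
g(6) = mex{0} = 1
g(7) = mex{0,1,2} = 3
g(8) = mex{1} = 0
g(9) = mex{0,1,3} = 2
g(10) = mex{0,2} = 1
The P-positions (g = 0) in 0..10 are 0, 1, 4, 8.

0, 1, 4, 8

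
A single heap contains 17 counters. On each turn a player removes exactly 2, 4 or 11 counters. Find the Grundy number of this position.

Compute g(0), g(1), … for moves {2, 4, 11}:
k:     0  1  2  3  4  5  6  7  8  9 10 11 12 13 14 15 16 17
g(k):  0  0  1  1  2  2  0  0  1  1  2  2  3  0  0  1  1  2
So g(17) = 2.

2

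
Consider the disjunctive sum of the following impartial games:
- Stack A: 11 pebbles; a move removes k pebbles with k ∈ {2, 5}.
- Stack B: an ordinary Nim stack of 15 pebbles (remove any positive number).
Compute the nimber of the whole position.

Build the Grundy sequence for stack A with g(k) = mex{g(k−s) : s ∈ {2, 5}, s ≤ k}:
g(0) = mex{} = 0
g(1) = mex{} = 0
g(2) = mex{0} = 1
g(3) = mex{0} = 1
g(4) = mex{1} = 0
g(5) = mex{0,1} = 2
g(6) = mex{0} = 1
g(7) = mex{1,2} = 0
g(8) = mex{1} = 0
g(9) = mex{0} = 1
g(10) = mex{0,2} = 1
g(11) = mex{1} = 0
So g(11) = 0.
Stack B is a plain Nim stack of size 15, so its Grundy value is 15.
By the Sprague-Grundy theorem, the Grundy value of a sum of independent games is the XOR of the component values.
Combined value = 0 ⊕ 15 = 15.

15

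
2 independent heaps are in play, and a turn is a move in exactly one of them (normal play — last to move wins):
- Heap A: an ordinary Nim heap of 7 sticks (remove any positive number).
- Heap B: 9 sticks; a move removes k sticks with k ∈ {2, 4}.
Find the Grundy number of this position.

6

Heap A is a plain Nim heap of size 7, so its Grundy value is 7.
Build the Grundy sequence for heap B with g(k) = mex{g(k−s) : s ∈ {2, 4}, s ≤ k}:
k:     0  1  2  3  4  5  6  7  8  9
g(k):  0  0  1  1  2  2  0  0  1  1
So g(9) = 1.
The value of a disjunctive sum is the nim-sum of the parts.
Combined value = 7 XOR 1 = 6.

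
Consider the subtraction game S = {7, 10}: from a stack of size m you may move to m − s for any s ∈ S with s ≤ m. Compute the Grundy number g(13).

Build the Grundy sequence with g(k) = mex{g(k−s) : s ∈ {7, 10}, s ≤ k}:
g(0) = mex{} = 0
g(1) = mex{} = 0
g(2) = mex{} = 0
g(3) = mex{} = 0
g(4) = mex{} = 0
g(5) = mex{} = 0
g(6) = mex{} = 0
g(7) = mex{0} = 1
g(8) = mex{0} = 1
g(9) = mex{0} = 1
g(10) = mex{0} = 1
g(11) = mex{0} = 1
g(12) = mex{0} = 1
g(13) = mex{0} = 1
So g(13) = 1.

1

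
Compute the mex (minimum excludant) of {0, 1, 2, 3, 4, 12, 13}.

5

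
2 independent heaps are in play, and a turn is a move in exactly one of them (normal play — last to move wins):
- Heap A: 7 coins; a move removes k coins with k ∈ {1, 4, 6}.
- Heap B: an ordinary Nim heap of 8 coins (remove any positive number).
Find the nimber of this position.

Grundy values for heap A (subtraction set {1, 4, 6}):
g(0) = mex{} = 0
g(1) = mex{0} = 1
g(2) = mex{1} = 0
g(3) = mex{0} = 1
g(4) = mex{0,1} = 2
g(5) = mex{1,2} = 0
g(6) = mex{0} = 1
g(7) = mex{1} = 0
So g(7) = 0.
Heap B is a plain Nim heap of size 8, so its Grundy value is 8.
The value of a disjunctive sum is the nim-sum of the parts.
Combined value = 0 XOR 8 = 8.

8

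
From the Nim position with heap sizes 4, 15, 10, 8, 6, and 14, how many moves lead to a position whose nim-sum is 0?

Compute the nim-sum pairwise:
4 XOR 15 = 11
11 XOR 10 = 1
1 XOR 8 = 9
9 XOR 6 = 15
15 XOR 14 = 1
The overall nim-sum is X = 1. A heap of size p has a winning move iff p XOR X < p (reduce it to p XOR X).
  4: 4 XOR 1 = 5 ≥ 4 — no move.
  15: 15 XOR 1 = 14 < 15 — winning move (to 14).
  10: 10 XOR 1 = 11 ≥ 10 — no move.
  8: 8 XOR 1 = 9 ≥ 8 — no move.
  6: 6 XOR 1 = 7 ≥ 6 — no move.
  14: 14 XOR 1 = 15 ≥ 14 — no move.
That gives 1 winning move.

1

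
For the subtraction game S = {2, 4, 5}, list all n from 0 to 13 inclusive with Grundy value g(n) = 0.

Grundy values for subtraction set {2, 4, 5}:
g(0) = mex{} = 0
g(1) = mex{} = 0
g(2) = mex{0} = 1
g(3) = mex{0} = 1
g(4) = mex{0,1} = 2
g(5) = mex{0,1} = 2
g(6) = mex{0,1,2} = 3
g(7) = mex{1,2} = 0
g(8) = mex{1,2,3} = 0
g(9) = mex{0,2} = 1
g(10) = mex{0,2,3} = 1
g(11) = mex{0,1,3} = 2
g(12) = mex{0,1} = 2
g(13) = mex{0,1,2} = 3
The P-positions (g = 0) in 0..13 are 0, 1, 7, 8.

0, 1, 7, 8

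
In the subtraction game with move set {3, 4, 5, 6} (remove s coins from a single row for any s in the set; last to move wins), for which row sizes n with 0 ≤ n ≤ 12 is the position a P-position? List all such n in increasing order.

0, 1, 2, 9, 10, 11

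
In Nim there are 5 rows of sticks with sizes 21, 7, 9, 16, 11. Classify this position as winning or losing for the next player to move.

Compute the nim-sum pairwise:
21 ^ 7 = 18
18 ^ 9 = 27
27 ^ 16 = 11
11 ^ 11 = 0
The nim-sum is 0, so this is a P-position: the player to move is in a losing position under optimal play.

Losing position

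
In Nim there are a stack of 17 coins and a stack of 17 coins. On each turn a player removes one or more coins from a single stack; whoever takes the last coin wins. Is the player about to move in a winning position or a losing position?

Losing position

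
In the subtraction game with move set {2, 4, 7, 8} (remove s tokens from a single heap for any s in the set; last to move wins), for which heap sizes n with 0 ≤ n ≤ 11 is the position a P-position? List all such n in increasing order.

0, 1, 6, 11

Build the Grundy sequence with g(k) = mex{g(k−s) : s ∈ {2, 4, 7, 8}, s ≤ k}:
g(0) = mex{} = 0
g(1) = mex{} = 0
g(2) = mex{0} = 1
g(3) = mex{0} = 1
g(4) = mex{0,1} = 2
g(5) = mex{0,1} = 2
g(6) = mex{1,2} = 0
g(7) = mex{0,1,2} = 3
g(8) = mex{0,2} = 1
g(9) = mex{0,1,2,3} = 4
g(10) = mex{0,1} = 2
g(11) = mex{1,2,3,4} = 0
The P-positions (g = 0) in 0..11 are 0, 1, 6, 11.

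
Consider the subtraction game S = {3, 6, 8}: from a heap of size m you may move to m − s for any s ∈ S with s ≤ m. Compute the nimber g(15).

1

Grundy values for subtraction set {3, 6, 8}:
k:     0  1  2  3  4  5  6  7  8  9 10 11 12 13 14 15
g(k):  0  0  0  1  1  1  2  2  2  3  3  0  0  0  1  1
So g(15) = 1.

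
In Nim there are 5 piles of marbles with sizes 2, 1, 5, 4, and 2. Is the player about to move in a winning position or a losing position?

Nim-sum: 2 ^ 1 ^ 5 ^ 4 ^ 2 = 0.
The nim-sum is 0, so this is a P-position: the player to move is in a losing position under optimal play.

Losing position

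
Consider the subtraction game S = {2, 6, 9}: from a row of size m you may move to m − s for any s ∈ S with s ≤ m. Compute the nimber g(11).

3

Build the Grundy sequence with g(k) = mex{g(k−s) : s ∈ {2, 6, 9}, s ≤ k}:
g(0) = mex{} = 0
g(1) = mex{} = 0
g(2) = mex{0} = 1
g(3) = mex{0} = 1
g(4) = mex{1} = 0
g(5) = mex{1} = 0
g(6) = mex{0} = 1
g(7) = mex{0} = 1
g(8) = mex{1} = 0
g(9) = mex{0,1} = 2
g(10) = mex{0} = 1
g(11) = mex{0,1,2} = 3
So g(11) = 3.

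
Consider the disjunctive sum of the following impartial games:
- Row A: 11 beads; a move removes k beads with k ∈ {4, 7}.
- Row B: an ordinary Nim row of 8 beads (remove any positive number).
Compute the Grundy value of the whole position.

8

Build the Grundy sequence for row A with g(k) = mex{g(k−s) : s ∈ {4, 7}, s ≤ k}:
g(0) = mex{} = 0
g(1) = mex{} = 0
g(2) = mex{} = 0
g(3) = mex{} = 0
g(4) = mex{0} = 1
g(5) = mex{0} = 1
g(6) = mex{0} = 1
g(7) = mex{0} = 1
g(8) = mex{0,1} = 2
g(9) = mex{0,1} = 2
g(10) = mex{0,1} = 2
g(11) = mex{1} = 0
So g(11) = 0.
Row B is a plain Nim row of size 8, so its Grundy value is 8.
By the Sprague-Grundy theorem, the Grundy value of a sum of independent games is the XOR of the component values.
Combined value = 0 ⊕ 8 = 8.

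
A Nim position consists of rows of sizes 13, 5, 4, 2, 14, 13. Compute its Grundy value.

13

In binary:
  1101  (13)
  0101  (5)
  0100  (4)
  0010  (2)
  1110  (14)
  1101  (13)
  ----
  1101  (13)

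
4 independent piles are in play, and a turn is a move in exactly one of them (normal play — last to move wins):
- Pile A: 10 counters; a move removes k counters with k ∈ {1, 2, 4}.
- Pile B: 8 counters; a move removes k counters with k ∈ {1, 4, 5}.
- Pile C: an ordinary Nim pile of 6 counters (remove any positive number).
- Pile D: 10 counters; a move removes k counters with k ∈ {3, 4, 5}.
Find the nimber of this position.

7

Build the Grundy sequence for pile A with g(k) = mex{g(k−s) : s ∈ {1, 2, 4}, s ≤ k}:
g(0) = mex{} = 0
g(1) = mex{0} = 1
g(2) = mex{0,1} = 2
g(3) = mex{1,2} = 0
g(4) = mex{0,2} = 1
g(5) = mex{0,1} = 2
g(6) = mex{1,2} = 0
g(7) = mex{0,2} = 1
g(8) = mex{0,1} = 2
g(9) = mex{1,2} = 0
g(10) = mex{0,2} = 1
So g(10) = 1.
Grundy values for pile B (subtraction set {1, 4, 5}):
k:     0  1  2  3  4  5  6  7  8
g(k):  0  1  0  1  2  3  2  3  0
So g(8) = 0.
Pile C is a plain Nim pile of size 6, so its Grundy value is 6.
Build the Grundy sequence for pile D with g(k) = mex{g(k−s) : s ∈ {3, 4, 5}, s ≤ k}:
g(0) = mex{} = 0
g(1) = mex{} = 0
g(2) = mex{} = 0
g(3) = mex{0} = 1
g(4) = mex{0} = 1
g(5) = mex{0} = 1
g(6) = mex{0,1} = 2
g(7) = mex{0,1} = 2
g(8) = mex{1} = 0
g(9) = mex{1,2} = 0
g(10) = mex{1,2} = 0
So g(10) = 0.
The value of a disjunctive sum is the nim-sum of the parts.
Combined value = 1 ⊕ 0 ⊕ 6 ⊕ 0 = 7.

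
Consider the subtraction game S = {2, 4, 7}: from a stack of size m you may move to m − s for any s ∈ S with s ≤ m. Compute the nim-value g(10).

Build the Grundy sequence with g(k) = mex{g(k−s) : s ∈ {2, 4, 7}, s ≤ k}:
g(0) = mex{} = 0
g(1) = mex{} = 0
g(2) = mex{0} = 1
g(3) = mex{0} = 1
g(4) = mex{0,1} = 2
g(5) = mex{0,1} = 2
g(6) = mex{1,2} = 0
g(7) = mex{0,1,2} = 3
g(8) = mex{0,2} = 1
g(9) = mex{1,2,3} = 0
g(10) = mex{0,1} = 2
So g(10) = 2.

2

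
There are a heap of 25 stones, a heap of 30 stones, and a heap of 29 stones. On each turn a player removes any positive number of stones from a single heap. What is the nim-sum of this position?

26

Compute the nim-sum pairwise:
25 ⊕ 30 = 7
7 ⊕ 29 = 26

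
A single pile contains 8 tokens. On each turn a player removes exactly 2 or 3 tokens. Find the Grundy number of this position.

1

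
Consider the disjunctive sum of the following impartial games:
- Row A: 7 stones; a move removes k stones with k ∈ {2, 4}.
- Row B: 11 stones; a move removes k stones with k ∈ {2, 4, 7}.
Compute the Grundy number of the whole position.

1

For row A, compute g(0), g(1), … with moves {2, 4}:
k:     0  1  2  3  4  5  6  7
g(k):  0  0  1  1  2  2  0  0
So g(7) = 0.
For row B, compute g(0), g(1), … with moves {2, 4, 7}:
k:     0  1  2  3  4  5  6  7  8  9 10 11
g(k):  0  0  1  1  2  2  0  3  1  0  2  1
So g(11) = 1.
The value of a disjunctive sum is the nim-sum of the parts.
Combined value = 0 XOR 1 = 1.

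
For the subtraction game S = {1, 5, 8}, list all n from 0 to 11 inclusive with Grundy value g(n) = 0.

0, 2, 4, 6

Compute g(0), g(1), … for moves {1, 5, 8}:
k:     0  1  2  3  4  5  6  7  8  9 10 11
g(k):  0  1  0  1  0  1  0  1  2  3  2  3
The P-positions (g = 0) in 0..11 are 0, 2, 4, 6.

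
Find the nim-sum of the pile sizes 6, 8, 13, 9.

Nim-sum: 6 ⊕ 8 ⊕ 13 ⊕ 9 = 10.

10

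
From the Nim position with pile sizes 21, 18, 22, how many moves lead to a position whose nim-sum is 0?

3

Compute the nim-sum pairwise:
21 ⊕ 18 = 7
7 ⊕ 22 = 17
The overall nim-sum is X = 17. A pile of size p has a winning move iff p XOR X < p (reduce it to p XOR X).
  21: 21 XOR 17 = 4 < 21 — winning move (to 4).
  18: 18 XOR 17 = 3 < 18 — winning move (to 3).
  22: 22 XOR 17 = 7 < 22 — winning move (to 7).
That gives 3 winning moves.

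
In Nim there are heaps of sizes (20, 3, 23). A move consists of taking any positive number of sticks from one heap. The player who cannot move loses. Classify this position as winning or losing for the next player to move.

Compute the nim-sum pairwise:
20 XOR 3 = 23
23 XOR 23 = 0
The nim-sum is 0, so this is a P-position: the player to move is in a losing position under optimal play.

Losing position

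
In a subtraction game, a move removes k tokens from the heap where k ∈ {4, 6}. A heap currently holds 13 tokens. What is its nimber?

Compute g(0), g(1), … for moves {4, 6}:
g(0) = mex{} = 0
g(1) = mex{} = 0
g(2) = mex{} = 0
g(3) = mex{} = 0
g(4) = mex{0} = 1
g(5) = mex{0} = 1
g(6) = mex{0} = 1
g(7) = mex{0} = 1
g(8) = mex{0,1} = 2
g(9) = mex{0,1} = 2
g(10) = mex{1} = 0
g(11) = mex{1} = 0
g(12) = mex{1,2} = 0
g(13) = mex{1,2} = 0
So g(13) = 0.

0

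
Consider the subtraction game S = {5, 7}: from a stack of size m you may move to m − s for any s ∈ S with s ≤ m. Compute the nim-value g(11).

Grundy values for subtraction set {5, 7}:
g(0) = mex{} = 0
g(1) = mex{} = 0
g(2) = mex{} = 0
g(3) = mex{} = 0
g(4) = mex{} = 0
g(5) = mex{0} = 1
g(6) = mex{0} = 1
g(7) = mex{0} = 1
g(8) = mex{0} = 1
g(9) = mex{0} = 1
g(10) = mex{0,1} = 2
g(11) = mex{0,1} = 2
So g(11) = 2.

2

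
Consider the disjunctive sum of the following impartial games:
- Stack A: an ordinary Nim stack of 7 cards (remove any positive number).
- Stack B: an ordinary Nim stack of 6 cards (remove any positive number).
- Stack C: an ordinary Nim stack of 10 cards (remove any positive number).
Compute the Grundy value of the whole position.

11

Stack A is a plain Nim stack of size 7, so its Grundy value is 7.
Stack B is a plain Nim stack of size 6, so its Grundy value is 6.
Stack C is a plain Nim stack of size 10, so its Grundy value is 10.
By the Sprague-Grundy theorem, the Grundy value of a sum of independent games is the XOR of the component values.
Combined value = 7 XOR 6 XOR 10 = 11.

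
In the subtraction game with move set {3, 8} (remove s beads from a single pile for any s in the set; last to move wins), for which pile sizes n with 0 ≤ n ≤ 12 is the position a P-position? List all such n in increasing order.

0, 1, 2, 6, 7, 11, 12

Compute g(0), g(1), … for moves {3, 8}:
g(0) = mex{} = 0
g(1) = mex{} = 0
g(2) = mex{} = 0
g(3) = mex{0} = 1
g(4) = mex{0} = 1
g(5) = mex{0} = 1
g(6) = mex{1} = 0
g(7) = mex{1} = 0
g(8) = mex{0,1} = 2
g(9) = mex{0} = 1
g(10) = mex{0} = 1
g(11) = mex{1,2} = 0
g(12) = mex{1} = 0
The P-positions (g = 0) in 0..12 are 0, 1, 2, 6, 7, 11, 12.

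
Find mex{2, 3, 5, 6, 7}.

0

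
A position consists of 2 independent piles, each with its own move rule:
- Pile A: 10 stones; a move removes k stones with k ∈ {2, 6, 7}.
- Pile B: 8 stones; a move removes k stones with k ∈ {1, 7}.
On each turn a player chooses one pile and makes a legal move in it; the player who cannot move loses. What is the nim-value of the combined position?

Build the Grundy sequence for pile A with g(k) = mex{g(k−s) : s ∈ {2, 6, 7}, s ≤ k}:
k:     0  1  2  3  4  5  6  7  8  9 10
g(k):  0  0  1  1  0  0  1  1  2  0  3
So g(10) = 3.
Grundy values for pile B (subtraction set {1, 7}):
g(0) = mex{} = 0
g(1) = mex{0} = 1
g(2) = mex{1} = 0
g(3) = mex{0} = 1
g(4) = mex{1} = 0
g(5) = mex{0} = 1
g(6) = mex{1} = 0
g(7) = mex{0} = 1
g(8) = mex{1} = 0
So g(8) = 0.
The value of a disjunctive sum is the nim-sum of the parts.
Combined value = 3 XOR 0 = 3.

3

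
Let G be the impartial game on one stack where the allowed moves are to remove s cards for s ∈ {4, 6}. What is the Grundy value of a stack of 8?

Compute g(0), g(1), … for moves {4, 6}:
g(0) = mex{} = 0
g(1) = mex{} = 0
g(2) = mex{} = 0
g(3) = mex{} = 0
g(4) = mex{0} = 1
g(5) = mex{0} = 1
g(6) = mex{0} = 1
g(7) = mex{0} = 1
g(8) = mex{0,1} = 2
So g(8) = 2.

2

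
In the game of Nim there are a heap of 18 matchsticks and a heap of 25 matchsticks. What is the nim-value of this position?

Write each in binary and XOR column by column:
  10010  (18)
  11001  (25)
  -----
  01011  (11)

11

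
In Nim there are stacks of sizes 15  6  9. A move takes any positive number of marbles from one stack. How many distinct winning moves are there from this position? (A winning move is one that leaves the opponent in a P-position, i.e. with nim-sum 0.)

0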